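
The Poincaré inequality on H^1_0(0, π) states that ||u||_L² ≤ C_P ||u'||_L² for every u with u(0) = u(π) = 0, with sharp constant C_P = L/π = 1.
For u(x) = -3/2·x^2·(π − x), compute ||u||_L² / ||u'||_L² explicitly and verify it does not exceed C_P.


||u||_L² / ||u'||_L² = sqrt(14)*π/14 < C_P = 1.

u(x) = -3/2·x^2·(π − x), so u'(x) = 3*x*(3*x - 2*π)/2.
u(x) = -3/2·x^2·(π − x) vanishes at x = 0 and x = π, so u ∈ H^1_0(0, π). Differentiate via the product rule and integrate the resulting polynomials term by term.
  ∫_0^π u² dx = ∫_0^π (9*x^6/4 - 9*π*x^5/2 + 9*π^2*x^4/4) dx. Term by term:
    ∫_0^π 9*x^6/4 dx = 9*π^7/28;  ∫_0^π -9*π*x^5/2 dx = -3*π^7/4;  ∫_0^π 9*π^2*x^4/4 dx = 9*π^7/20.
  Sum: 9*π^7/28 − 3*π^7/4 + 9*π^7/20 = 3*π^7/140.
  ∫_0^π (u')² dx = ∫_0^π (81*x^4/4 - 27*π*x^3 + 9*π^2*x^2) dx. Term by term:
    ∫_0^π 81*x^4/4 dx = 81*π^5/20;  ∫_0^π -27*π*x^3 dx = -27*π^5/4;  ∫_0^π 9*π^2*x^2 dx = 3*π^5.
  Sum: 81*π^5/20 − 27*π^5/4 + 3*π^5 = 3*π^5/10.
∫_0^π u² dx = 3*π^7/140, so ||u||_L² = sqrt(105)*π^(7/2)/70.
∫_0^π (u')² dx = 3*π^5/10, so ||u'||_L² = sqrt(30)*π^(5/2)/10.
Ratio ||u||_L² / ||u'||_L² = sqrt(14)*π/14.
Sharp Poincaré constant on H^1_0(0, π) is C_P = L/π = 1, achieved by sin(x).
A polynomial bump cannot attain the sharp Poincaré constant (only the first sine eigenfunction does), so the ratio is strictly less than C_P, consistent with ||u||_L² ≤ C_P ||u'||_L².


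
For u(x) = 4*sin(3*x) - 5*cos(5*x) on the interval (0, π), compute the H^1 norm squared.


||u||_{H^1(0,π)}^2 = 405*π

u'(x) = 25*sin(5*x) + 12*cos(3*x).
Expand u² and (u')² and integrate term by term on (0, π), using: for integers n ≥ 1, ∫_0^π sin²(nx) dx = ∫_0^π cos²(nx) dx = π/2; for n ≠ n', ∫_0^π sin(nx)sin(n'x) dx = ∫_0^π cos(nx)cos(n'x) dx = 0; and by product-to-sum, ∫_0^π sin(nx)cos(n'x) dx = ½∫_0^π [sin((n+n')x) + sin((n−n')x)] dx, which is 0 when n+n' is even and 2n/(n²−n'²) when n+n' is odd (it need not vanish on (0, π)).
  u² squared terms: (-5)²·∫cos(5x)² dx = 25·π/2 = 25*π/2;  (4)²·∫sin(3x)² dx = 16·π/2 = 8*π.
  u² cross terms: 2·(-5)·(4)·∫cos(5x)·sin(3x) dx = -40·(0) = 0.
  So ∫_0^π u² dx = 25*π/2 + 8*π + 0 = 41*π/2.
  (u')² squared terms: (12)²·∫cos(3x)² dx = 144·π/2 = 72*π;  (25)²·∫sin(5x)² dx = 625·π/2 = 625*π/2.
  (u')² cross terms: 2·(12)·(25)·∫cos(3x)·sin(5x) dx = 600·(0) = 0.
  So ∫_0^π (u')² dx = 72*π + 625*π/2 + 0 = 769*π/2.
||u||_{H^1}^2 = (41*π/2) + (769*π/2) = 405*π.


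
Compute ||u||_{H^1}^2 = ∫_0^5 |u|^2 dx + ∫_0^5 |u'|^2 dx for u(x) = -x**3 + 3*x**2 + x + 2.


||u||_{H^1}^2 = 94075/42

The H^1 norm (squared) on an interval (0, L) is
  ||u||_{H^1}^2 = ∫_0^L u(x)^2 dx + ∫_0^L u'(x)^2 dx.
Compute u'(x) = -3*x**2 + 6*x + 1.
Then u(x)^2 = x**6 - 6*x**5 + 7*x**4 + 2*x**3 + 13*x**2 + 4*x + 4 and u'(x)^2 = 9*x**4 - 36*x**3 + 30*x**2 + 12*x + 1.
Integrate each monomial from 0 to 5 using ∫_0^5 c·x^n dx = c·5^(n+1)/(n+1):
  ∫_0^5 u(x)^2 dx = ∫_0^5 (x^6 - 6*x^5 + 7*x^4 + 2*x^3 + 13*x^2 + 4*x + 4) dx. Term by term:
    ∫_0^5 x^6 dx = 78125/7;  ∫_0^5 -6*x^5 dx = -15625;  ∫_0^5 7*x^4 dx = 4375;
    ∫_0^5 2*x^3 dx = 625/2;  ∫_0^5 13*x^2 dx = 1625/3;  ∫_0^5 4*x dx = 50;
    ∫_0^5 4 dx = 20.
  Sum: 78125/7 − 15625 + 4375 + 625/2 + 1625/3 + 50 + 20 = 35065/42.
  ∫_0^5 u'(x)^2 dx = ∫_0^5 (9*x^4 - 36*x^3 + 30*x^2 + 12*x + 1) dx. Term by term:
    ∫_0^5 9*x^4 dx = 5625;  ∫_0^5 -36*x^3 dx = -5625;  ∫_0^5 30*x^2 dx = 1250;
    ∫_0^5 12*x dx = 150;  ∫_0^5 1 dx = 5.
  Sum: 5625 − 5625 + 1250 + 150 + 5 = 1405.
Adding: ||u||_{H^1}^2 = 35065/42 + 1405 = 94075/42.


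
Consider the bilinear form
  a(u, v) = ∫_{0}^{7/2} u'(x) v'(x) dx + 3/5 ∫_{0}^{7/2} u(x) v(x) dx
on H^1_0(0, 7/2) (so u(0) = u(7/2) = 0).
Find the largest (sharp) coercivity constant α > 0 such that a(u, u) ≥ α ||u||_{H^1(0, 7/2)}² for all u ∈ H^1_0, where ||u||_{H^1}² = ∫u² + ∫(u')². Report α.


α = (147 + 20*π^2)/(5*(4*π^2 + 49))

Coercivity of a(·,·) on H^1_0(0, 7/2) means a(u, u) ≥ α ||u||_{H^1}² for every u ∈ H^1_0.
The interval has length L = 7/2, and Poincaré/coercivity depend only on L. Here a(u, u) = ∫(u')² + (3/5)·∫u².
Here 0 < c = 3/5 < 1. The condition a(u,u) ≥ α||u||_{H^1}² reads (1−α)∫(u')² ≥ (α−c)∫u². Any admissible α is ≤ 1 (rapidly oscillating u have ∫u²/∫(u')² → 0), and α = 1 would force 0 ≥ (1−c)∫u², impossible since c < 1; so 1−α > 0. By the sharp Poincaré inequality on H^1_0 of an interval of length L, ∫(u')² ≥ (π/L)²∫u² with equality for the first sine mode sin(π(x−x₀)/L) (x₀ the left endpoint), so the inequality holds for all u iff (1−α)(π/L)² ≥ α − c, i.e. α ≤ ((π/L)² + c)/((π/L)² + 1) = (1 + c(L/π)²)/(1 + (L/π)²). With (π/L)² = 4*π^2/49 and c = 3/5, the largest admissible constant is α = ((π/L)² + c)/((π/L)² + 1).
Simplifying, α = (147 + 20*π^2)/(5*(4*π^2 + 49)).


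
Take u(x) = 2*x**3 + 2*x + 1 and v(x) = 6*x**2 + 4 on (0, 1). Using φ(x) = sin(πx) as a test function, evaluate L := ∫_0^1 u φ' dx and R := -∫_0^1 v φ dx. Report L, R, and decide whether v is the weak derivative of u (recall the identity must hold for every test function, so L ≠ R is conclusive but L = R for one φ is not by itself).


LHS = -10/π + 24/π^3, RHS = -14/π + 24/π^3. No, v is not the weak derivative of u.

u(x) = 2*x**3 + 2*x + 1, classical derivative u'(x) = 6*x**2 + 2.
φ(x) = sin(πx), so φ'(x) = π*cos(π*x).
Note φ(0) = φ(1) = 0, so the boundary term u·φ vanishes.
LHS = ∫_0^1 u(x) φ'(x) dx = ∫_0^1 (2*π*x^3*cos(π*x) + 2*π*x*cos(π*x) + π*cos(π*x)) dx. Term by term:
  ∫_0^1 π*cos(π*x) dx = 0;  ∫_0^1 2*π*x*cos(π*x) dx = -4/π;  ∫_0^1 2*π*x^3*cos(π*x) dx = -6/π + 24/π^3.
Sum: 0 − 4/π + -6/π + 24/π^3 = -10/π + 24/π^3.
So LHS = -10/π + 24/π^3.
∫_0^1 v(x) φ(x) dx = ∫_0^1 (6*x^2*sin(π*x) + 4*sin(π*x)) dx. Term by term:
  ∫_0^1 4*sin(π*x) dx = 8/π;  ∫_0^1 6*x^2*sin(π*x) dx = -24/π^3 + 6/π.
Sum: 8/π + -24/π^3 + 6/π = -24/π^3 + 14/π.
So RHS = -∫_0^1 v(x) φ(x) dx = -14/π + 24/π^3.
LHS − RHS = 4/π ≠ 0, so the identity fails.
(For a valid weak derivative the identity must hold for EVERY test function, in particular this one. The failure shows v is NOT the weak derivative of u.)
Correct weak derivative would be u'(x) = 6*x**2 + 2.


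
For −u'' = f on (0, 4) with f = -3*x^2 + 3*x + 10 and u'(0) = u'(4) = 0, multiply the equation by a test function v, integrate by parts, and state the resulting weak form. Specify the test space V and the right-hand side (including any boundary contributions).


V = H^1(0, 4) (no boundary constraint on v; u is determined up to an additive constant); weak form: ∫_0^4 u'v' dx = ∫_0^4 (-3*x^2 + 3*x + 10) v dx for all v ∈ V.

Multiply both sides by a test function v and integrate from 0 to 4:
  ∫_0^4 −u''(x) v(x) dx = ∫_0^4 f(x) v(x) dx.
Integrate the LHS by parts once:
  ∫_0^4 −u'' v dx = −[u'(x) v(x)]_0^4 + ∫_0^4 u'(x) v'(x) dx.
Thus ∫_0^4 u'(x) v'(x) dx = ∫_0^4 f(x) v(x) dx + [u'(x) v(x)]_0^4.
Choose V so that boundary terms are either known or forced to vanish.
u has homogeneous Neumann: u'(0) = u'(4) = 0. So [u' v]_0^4 = 0·v(4) − 0·v(0) = 0 for any v; take V = H^1(0, 4).
Weak formulation: find u (satisfying any essential BC) such that ∫_0^4 u'(x) v'(x) dx = ∫_0^4 f v dx for all v ∈ V (homogeneous Neumann, so boundary terms vanish).
Substituting f(x) = -3*x^2 + 3*x + 10, the right-hand side is ∫_0^4 (-3*x^2 + 3*x + 10) v dx.
Compatibility check (pure Neumann): taking v ≡ 1 ∈ V gives 0 = ∫_0^4 f dx + (0) − (0), i.e. ∫_0^4 f dx must equal u'(0) − u'(4) = 0. Indeed ∫_0^4 (-3*x^2 + 3*x + 10) dx = 0, so the data are compatible. The solution is then unique only up to an additive constant (fix it e.g. by requiring ∫_0^4 u dx = 0).


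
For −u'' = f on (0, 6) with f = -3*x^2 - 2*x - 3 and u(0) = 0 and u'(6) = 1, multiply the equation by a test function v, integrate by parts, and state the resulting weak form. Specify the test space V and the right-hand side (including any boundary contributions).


V = {v ∈ H^1(0, 6) : v(0) = 0} (test functions vanish at x = 0 where u is specified); weak form: ∫_0^6 u'v' dx = ∫_0^6 (-3*x^2 - 2*x - 3) v dx + v(6) for all v ∈ V.

Multiply both sides by a test function v and integrate from 0 to 6:
  ∫_0^6 −u''(x) v(x) dx = ∫_0^6 f(x) v(x) dx.
Integrate the LHS by parts once:
  ∫_0^6 −u'' v dx = −[u'(x) v(x)]_0^6 + ∫_0^6 u'(x) v'(x) dx.
Thus ∫_0^6 u'(x) v'(x) dx = ∫_0^6 f(x) v(x) dx + [u'(x) v(x)]_0^6.
Choose V so that boundary terms are either known or forced to vanish.
Mixed BC: u(0) = 0 (Dirichlet) and u'(6) = 1 (Neumann). Define V = {v ∈ H^1(0, 6) : v(0) = 0}. Then [u' v]_0^6 = u'(6)·v(6) − u'(0)·0 = v(6).
Weak formulation: find u (satisfying any essential BC) such that ∫_0^6 u'(x) v'(x) dx = ∫_0^6 f v dx + v(6) for all v ∈ V (Dirichlet at 0 absorbed into V; Neumann datum at x = 6 contributes the boundary term).
Substituting f(x) = -3*x^2 - 2*x - 3, the right-hand side is ∫_0^6 (-3*x^2 - 2*x - 3) v dx + v(6).


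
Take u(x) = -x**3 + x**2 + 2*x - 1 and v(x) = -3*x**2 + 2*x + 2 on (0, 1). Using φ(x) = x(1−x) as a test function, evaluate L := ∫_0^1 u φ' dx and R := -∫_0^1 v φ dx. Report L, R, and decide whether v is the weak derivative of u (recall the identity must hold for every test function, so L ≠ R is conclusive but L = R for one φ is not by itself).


LHS = -7/20, RHS = -7/20. Yes, v = u' weakly.

u(x) = -x**3 + x**2 + 2*x - 1, classical derivative u'(x) = -3*x**2 + 2*x + 2.
φ(x) = x(1−x), so φ'(x) = 1 - 2*x.
Note φ(0) = φ(1) = 0, so the boundary term u·φ vanishes.
LHS = ∫_0^1 u(x) φ'(x) dx = ∫_0^1 (2*x^4 - 3*x^3 - 3*x^2 + 4*x - 1) dx. Term by term:
  ∫_0^1 2*x^4 dx = 2/5;  ∫_0^1 -3*x^3 dx = -3/4;  ∫_0^1 -3*x^2 dx = -1;
  ∫_0^1 4*x dx = 2;  ∫_0^1 -1 dx = -1.
Sum: 2/5 − 3/4 − 1 + 2 − 1 = -7/20.
So LHS = -7/20.
∫_0^1 v(x) φ(x) dx = ∫_0^1 (3*x^4 - 5*x^3 + 2*x) dx. Term by term:
  ∫_0^1 3*x^4 dx = 3/5;  ∫_0^1 -5*x^3 dx = -5/4;  ∫_0^1 2*x dx = 1.
Sum: 3/5 − 5/4 + 1 = 7/20.
So RHS = -∫_0^1 v(x) φ(x) dx = -7/20.
LHS = RHS, so the identity holds for this test φ.
Moreover u is smooth here and v(x) = u'(x) = -3*x**2 + 2*x + 2 pointwise, so the identity holds for every test function. Hence v is the weak derivative of u.


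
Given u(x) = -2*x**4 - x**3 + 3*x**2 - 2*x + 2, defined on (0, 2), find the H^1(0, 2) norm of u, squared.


||u||_{H^1}^2 = 433408/315

The H^1 norm (squared) on an interval (0, L) is
  ||u||_{H^1}^2 = ∫_0^L u(x)^2 dx + ∫_0^L u'(x)^2 dx.
Compute u'(x) = -8*x**3 - 3*x**2 + 6*x - 2.
Then u(x)^2 = 4*x**8 + 4*x**7 - 11*x**6 + 2*x**5 + 5*x**4 - 16*x**3 + 16*x**2 - 8*x + 4 and u'(x)^2 = 64*x**6 + 48*x**5 - 87*x**4 - 4*x**3 + 48*x**2 - 24*x + 4.
Integrate each monomial from 0 to 2 using ∫_0^2 c·x^n dx = c·2^(n+1)/(n+1):
  ∫_0^2 u(x)^2 dx = ∫_0^2 (4*x^8 + 4*x^7 - 11*x^6 + 2*x^5 + 5*x^4 - 16*x^3 + 16*x^2 - 8*x + 4) dx. Term by term:
    ∫_0^2 4*x^8 dx = 2048/9;  ∫_0^2 4*x^7 dx = 128;  ∫_0^2 -11*x^6 dx = -1408/7;
    ∫_0^2 2*x^5 dx = 64/3;  ∫_0^2 5*x^4 dx = 32;  ∫_0^2 -16*x^3 dx = -64;
    ∫_0^2 16*x^2 dx = 128/3;  ∫_0^2 -8*x dx = -16;  ∫_0^2 4 dx = 8.
  Sum: 2048/9 + 128 − 1408/7 + 64/3 + 32 − 64 + 128/3 − 16 + 8 = 11240/63.
  ∫_0^2 u'(x)^2 dx = ∫_0^2 (64*x^6 + 48*x^5 - 87*x^4 - 4*x^3 + 48*x^2 - 24*x + 4) dx. Term by term:
    ∫_0^2 64*x^6 dx = 8192/7;  ∫_0^2 48*x^5 dx = 512;  ∫_0^2 -87*x^4 dx = -2784/5;
    ∫_0^2 -4*x^3 dx = -16;  ∫_0^2 48*x^2 dx = 128;  ∫_0^2 -24*x dx = -48;
    ∫_0^2 4 dx = 8.
  Sum: 8192/7 + 512 − 2784/5 − 16 + 128 − 48 + 8 = 41912/35.
Adding: ||u||_{H^1}^2 = 11240/63 + 41912/35 = 433408/315.


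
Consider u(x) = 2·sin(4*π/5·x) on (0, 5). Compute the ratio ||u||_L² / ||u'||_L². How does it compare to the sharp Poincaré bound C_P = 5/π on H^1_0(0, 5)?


||u||_L² / ||u'||_L² = 5/(4*π) < C_P = 5/π.

u(x) = 2·sin(4*π/5·x), so u'(x) = 8*π*cos(4*π*x/5)/5.
Writing u(x) = A·sin(kπx/L) with A = 2 and k = 4, use ∫_0^L sin²(kπx/L) dx = L/2 and ∫_0^L cos²(kπx/L) dx = L/2.
u² = 4·sin²(4*π/5·x) and (u')² = 64*π^2/25·cos²(4*π/5·x), and each of sin², cos² integrates to L/2 = 5/2 over (0, 5).
∫_0^5 u² dx = 10, so ||u||_L² = sqrt(10).
∫_0^5 (u')² dx = 32*π^2/5, so ||u'||_L² = 4*sqrt(10)*π/5.
Ratio ||u||_L² / ||u'||_L² = 5/(4*π).
Sharp Poincaré constant on H^1_0(0, 5) is C_P = L/π = 5/π, achieved by sin(π/5·x).
This is the k = 4 harmonic; the ratio L/(kπ) is strictly less than C_P = L/π, consistent with the sharp inequality ||u||_L² ≤ C_P ||u'||_L².


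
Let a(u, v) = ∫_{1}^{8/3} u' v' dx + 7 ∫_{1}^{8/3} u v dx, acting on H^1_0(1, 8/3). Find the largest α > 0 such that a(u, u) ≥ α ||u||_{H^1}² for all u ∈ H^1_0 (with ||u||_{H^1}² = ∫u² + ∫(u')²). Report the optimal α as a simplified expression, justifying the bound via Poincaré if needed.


α = 1

Coercivity of a(·,·) on H^1_0(1, 8/3) means a(u, u) ≥ α ||u||_{H^1}² for every u ∈ H^1_0.
The interval has length L = 5/3, and Poincaré/coercivity depend only on L. Here a(u, u) = ∫(u')² + (7)·∫u².
Here c = 7 ≥ 1, so a(u,u) = ∫(u')² + c∫u² ≥ ∫(u')² + ∫u² = ||u||_{H^1}², i.e. α = 1 works. No larger α is possible: a(u,u) ≥ α||u||_{H^1}² means (1−α)∫(u')² ≥ (α−c)∫u², and for the modes u_n = sin(nπ(x−x₀)/L) (x₀ the left endpoint) one has ∫u_n²/∫(u_n')² = (L/(nπ))² → 0, so a(u_n,u_n)/||u_n||_{H^1}² → 1. Hence the optimal constant is α = 1.
Therefore α = 1.


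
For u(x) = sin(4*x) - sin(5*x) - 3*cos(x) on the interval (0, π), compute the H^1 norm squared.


||u||_{H^1(0,π)}^2 = -32/5 + 61*π/2

u'(x) = 3*sin(x) + 4*cos(4*x) - 5*cos(5*x).
Expand u² and (u')² and integrate term by term on (0, π), using: for integers n ≥ 1, ∫_0^π sin²(nx) dx = ∫_0^π cos²(nx) dx = π/2; for n ≠ n', ∫_0^π sin(nx)sin(n'x) dx = ∫_0^π cos(nx)cos(n'x) dx = 0; and by product-to-sum, ∫_0^π sin(nx)cos(n'x) dx = ½∫_0^π [sin((n+n')x) + sin((n−n')x)] dx, which is 0 when n+n' is even and 2n/(n²−n'²) when n+n' is odd (it need not vanish on (0, π)).
  u² squared terms: (-1)²·∫sin(5x)² dx = 1·π/2 = π/2;  (-3)²·∫cos(x)² dx = 9·π/2 = 9*π/2;  (1)²·∫sin(4x)² dx = 1·π/2 = π/2.
  u² cross terms: 2·(-1)·(-3)·∫sin(5x)·cos(x) dx = 6·(0) = 0;  2·(-1)·(1)·∫sin(5x)·sin(4x) dx = -2·(0) = 0;  2·(-3)·(1)·∫cos(x)·sin(4x) dx = -6·(8/15) = -16/5.
  So ∫_0^π u² dx = π/2 + 9*π/2 + π/2 + 0 + 0 − 16/5 = -16/5 + 11*π/2.
  (u')² squared terms: (-5)²·∫cos(5x)² dx = 25·π/2 = 25*π/2;  (3)²·∫sin(x)² dx = 9·π/2 = 9*π/2;  (4)²·∫cos(4x)² dx = 16·π/2 = 8*π.
  (u')² cross terms: 2·(-5)·(3)·∫cos(5x)·sin(x) dx = -30·(0) = 0;  2·(-5)·(4)·∫cos(5x)·cos(4x) dx = -40·(0) = 0;  2·(3)·(4)·∫sin(x)·cos(4x) dx = 24·(-2/15) = -16/5.
  So ∫_0^π (u')² dx = 25*π/2 + 9*π/2 + 8*π + 0 + 0 − 16/5 = -16/5 + 25*π.
||u||_{H^1}^2 = (-16/5 + 11*π/2) + (-16/5 + 25*π) = -32/5 + 61*π/2.


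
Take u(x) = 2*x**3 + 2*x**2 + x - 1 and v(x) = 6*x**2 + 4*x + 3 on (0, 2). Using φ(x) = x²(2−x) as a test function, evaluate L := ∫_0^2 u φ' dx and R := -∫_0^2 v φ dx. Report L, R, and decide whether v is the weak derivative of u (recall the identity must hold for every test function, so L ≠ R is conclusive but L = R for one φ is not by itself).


LHS = -308/15, RHS = -116/5. No, v is not the weak derivative of u.

u(x) = 2*x**3 + 2*x**2 + x - 1, classical derivative u'(x) = 6*x**2 + 4*x + 1.
φ(x) = x²(2−x), so φ'(x) = x*(4 - 3*x).
Note φ(0) = φ(2) = 0, so the boundary term u·φ vanishes.
LHS = ∫_0^2 u(x) φ'(x) dx = ∫_0^2 (-6*x^5 + 2*x^4 + 5*x^3 + 7*x^2 - 4*x) dx. Term by term:
  ∫_0^2 -6*x^5 dx = -64;  ∫_0^2 2*x^4 dx = 64/5;  ∫_0^2 5*x^3 dx = 20;
  ∫_0^2 7*x^2 dx = 56/3;  ∫_0^2 -4*x dx = -8.
Sum: -64 + 64/5 + 20 + 56/3 − 8 = -308/15.
So LHS = -308/15.
∫_0^2 v(x) φ(x) dx = ∫_0^2 (-6*x^5 + 8*x^4 + 5*x^3 + 6*x^2) dx. Term by term:
  ∫_0^2 -6*x^5 dx = -64;  ∫_0^2 8*x^4 dx = 256/5;  ∫_0^2 5*x^3 dx = 20;
  ∫_0^2 6*x^2 dx = 16.
Sum: -64 + 256/5 + 20 + 16 = 116/5.
So RHS = -∫_0^2 v(x) φ(x) dx = -116/5.
LHS − RHS = 8/3 ≠ 0, so the identity fails.
(For a valid weak derivative the identity must hold for EVERY test function, in particular this one. The failure shows v is NOT the weak derivative of u.)
Correct weak derivative would be u'(x) = 6*x**2 + 4*x + 1.


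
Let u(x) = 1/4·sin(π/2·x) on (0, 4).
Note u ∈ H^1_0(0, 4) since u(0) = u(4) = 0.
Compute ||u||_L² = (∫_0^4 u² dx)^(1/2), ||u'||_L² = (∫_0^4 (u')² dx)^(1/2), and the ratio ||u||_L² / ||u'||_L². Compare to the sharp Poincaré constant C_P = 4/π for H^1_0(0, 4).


||u||_L² / ||u'||_L² = 2/π < C_P = 4/π.

u(x) = 1/4·sin(π/2·x), so u'(x) = π*cos(π*x/2)/8.
Writing u(x) = A·sin(kπx/L) with A = 1/4 and k = 2, use ∫_0^L sin²(kπx/L) dx = L/2 and ∫_0^L cos²(kπx/L) dx = L/2.
u² = 1/16·sin²(π/2·x) and (u')² = π^2/64·cos²(π/2·x), and each of sin², cos² integrates to L/2 = 2 over (0, 4).
∫_0^4 u² dx = 1/8, so ||u||_L² = sqrt(2)/4.
∫_0^4 (u')² dx = π^2/32, so ||u'||_L² = sqrt(2)*π/8.
Ratio ||u||_L² / ||u'||_L² = 2/π.
Sharp Poincaré constant on H^1_0(0, 4) is C_P = L/π = 4/π, achieved by sin(π/4·x).
This is the k = 2 harmonic; the ratio L/(kπ) is strictly less than C_P = L/π, consistent with the sharp inequality ||u||_L² ≤ C_P ||u'||_L².


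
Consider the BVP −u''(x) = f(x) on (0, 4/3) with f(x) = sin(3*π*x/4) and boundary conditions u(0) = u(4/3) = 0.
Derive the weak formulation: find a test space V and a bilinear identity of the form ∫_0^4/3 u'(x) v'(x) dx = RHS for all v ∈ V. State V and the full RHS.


V = H^1_0(0, 4/3) (so v(0) = v(4/3) = 0); weak form: ∫_0^4/3 u'v' dx = ∫_0^4/3 (sin(3*π*x/4)) v dx for all v ∈ V.

Multiply both sides by a test function v and integrate from 0 to 4/3:
  ∫_0^4/3 −u''(x) v(x) dx = ∫_0^4/3 f(x) v(x) dx.
Integrate the LHS by parts once:
  ∫_0^4/3 −u'' v dx = −[u'(x) v(x)]_0^4/3 + ∫_0^4/3 u'(x) v'(x) dx.
Thus ∫_0^4/3 u'(x) v'(x) dx = ∫_0^4/3 f(x) v(x) dx + [u'(x) v(x)]_0^4/3.
Choose V so that boundary terms are either known or forced to vanish.
u is Dirichlet: u(0) = u(4/3) = 0. Let V = H^1_0(0, 4/3); then v(0) = v(4/3) = 0, and [u' v]_0^4/3 = 0.
Weak formulation: find u (satisfying any essential BC) such that ∫_0^4/3 u'(x) v'(x) dx = ∫_0^4/3 f v dx for all v ∈ V.
Substituting f(x) = sin(3*π*x/4), the right-hand side is ∫_0^4/3 (sin(3*π*x/4)) v dx.


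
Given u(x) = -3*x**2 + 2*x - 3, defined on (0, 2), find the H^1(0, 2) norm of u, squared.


||u||_{H^1}^2 = 1774/15

The H^1 norm (squared) on an interval (0, L) is
  ||u||_{H^1}^2 = ∫_0^L u(x)^2 dx + ∫_0^L u'(x)^2 dx.
Compute u'(x) = 2 - 6*x.
Then u(x)^2 = 9*x**4 - 12*x**3 + 22*x**2 - 12*x + 9 and u'(x)^2 = 36*x**2 - 24*x + 4.
Integrate each monomial from 0 to 2 using ∫_0^2 c·x^n dx = c·2^(n+1)/(n+1):
  ∫_0^2 u(x)^2 dx = ∫_0^2 (9*x^4 - 12*x^3 + 22*x^2 - 12*x + 9) dx. Term by term:
    ∫_0^2 9*x^4 dx = 288/5;  ∫_0^2 -12*x^3 dx = -48;  ∫_0^2 22*x^2 dx = 176/3;
    ∫_0^2 -12*x dx = -24;  ∫_0^2 9 dx = 18.
  Sum: 288/5 − 48 + 176/3 − 24 + 18 = 934/15.
  ∫_0^2 u'(x)^2 dx = ∫_0^2 (36*x^2 - 24*x + 4) dx. Term by term:
    ∫_0^2 36*x^2 dx = 96;  ∫_0^2 -24*x dx = -48;  ∫_0^2 4 dx = 8.
  Sum: 96 − 48 + 8 = 56.
Adding: ||u||_{H^1}^2 = 934/15 + 56 = 1774/15.


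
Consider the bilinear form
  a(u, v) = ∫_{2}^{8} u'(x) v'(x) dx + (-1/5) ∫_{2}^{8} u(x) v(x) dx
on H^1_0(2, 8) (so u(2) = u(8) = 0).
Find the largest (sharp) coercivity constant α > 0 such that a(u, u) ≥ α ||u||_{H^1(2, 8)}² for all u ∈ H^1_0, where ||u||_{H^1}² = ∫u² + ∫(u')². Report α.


α = (-36/5 + π^2)/(π^2 + 36)

Coercivity of a(·,·) on H^1_0(2, 8) means a(u, u) ≥ α ||u||_{H^1}² for every u ∈ H^1_0.
The interval has length L = 6, and Poincaré/coercivity depend only on L. Here a(u, u) = ∫(u')² + (-1/5)·∫u².
Here c = -1/5 < 0 with |c| < (π/L)² = π^2/36, so coercivity still holds. The condition a(u,u) ≥ α||u||_{H^1}² reads (1−α)∫(u')² ≥ (α−c)∫u². Any admissible α is ≤ 1 (rapidly oscillating u have ∫u²/∫(u')² → 0), and α = 1 would force 0 ≥ (1−c)∫u², impossible since c < 1; so 1−α > 0. By the sharp Poincaré inequality on H^1_0 of an interval of length L, ∫(u')² ≥ (π/L)²∫u² with equality for the first sine mode sin(π(x−x₀)/L) (x₀ the left endpoint), so the inequality holds for all u iff (1−α)(π/L)² ≥ α − c, i.e. α ≤ ((π/L)² + c)/((π/L)² + 1) = (1 + c(L/π)²)/(1 + (L/π)²). (Direct route, valid since c ≤ 0: Poincaré gives c∫u² ≥ c(L/π)²∫(u')², so a(u,u) ≥ (1 + c(L/π)²)∫(u')², while ||u||_{H^1}² ≤ (1 + (L/π)²)∫(u')²; dividing yields the same α.) With (π/L)² = π^2/36 and c = -1/5, the largest admissible constant is α = ((π/L)² + c)/((π/L)² + 1).
Simplifying, α = (-36/5 + π^2)/(π^2 + 36).


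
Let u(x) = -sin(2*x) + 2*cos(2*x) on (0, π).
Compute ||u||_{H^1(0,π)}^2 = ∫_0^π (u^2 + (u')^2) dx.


||u||_{H^1(0,π)}^2 = 25*π/2

u'(x) = -4*sin(2*x) - 2*cos(2*x).
Expand u² and (u')² and integrate term by term on (0, π), using: for integers n ≥ 1, ∫_0^π sin²(nx) dx = ∫_0^π cos²(nx) dx = π/2; for n ≠ n', ∫_0^π sin(nx)sin(n'x) dx = ∫_0^π cos(nx)cos(n'x) dx = 0; and by product-to-sum, ∫_0^π sin(nx)cos(n'x) dx = ½∫_0^π [sin((n+n')x) + sin((n−n')x)] dx, which is 0 when n+n' is even and 2n/(n²−n'²) when n+n' is odd (it need not vanish on (0, π)).
  u² squared terms: (-1)²·∫sin(2x)² dx = 1·π/2 = π/2;  (2)²·∫cos(2x)² dx = 4·π/2 = 2*π.
  u² cross terms: 2·(-1)·(2)·∫sin(2x)·cos(2x) dx = -4·(0) = 0.
  So ∫_0^π u² dx = π/2 + 2*π + 0 = 5*π/2.
  (u')² squared terms: (-4)²·∫sin(2x)² dx = 16·π/2 = 8*π;  (-2)²·∫cos(2x)² dx = 4·π/2 = 2*π.
  (u')² cross terms: 2·(-4)·(-2)·∫sin(2x)·cos(2x) dx = 16·(0) = 0.
  So ∫_0^π (u')² dx = 8*π + 2*π + 0 = 10*π.
||u||_{H^1}^2 = (5*π/2) + (10*π) = 25*π/2.


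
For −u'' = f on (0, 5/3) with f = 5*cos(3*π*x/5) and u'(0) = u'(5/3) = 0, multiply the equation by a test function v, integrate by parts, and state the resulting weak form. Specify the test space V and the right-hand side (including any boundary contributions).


V = H^1(0, 5/3) (no boundary constraint on v; u is determined up to an additive constant); weak form: ∫_0^5/3 u'v' dx = ∫_0^5/3 (5*cos(3*π*x/5)) v dx for all v ∈ V.

Multiply both sides by a test function v and integrate from 0 to 5/3:
  ∫_0^5/3 −u''(x) v(x) dx = ∫_0^5/3 f(x) v(x) dx.
Integrate the LHS by parts once:
  ∫_0^5/3 −u'' v dx = −[u'(x) v(x)]_0^5/3 + ∫_0^5/3 u'(x) v'(x) dx.
Thus ∫_0^5/3 u'(x) v'(x) dx = ∫_0^5/3 f(x) v(x) dx + [u'(x) v(x)]_0^5/3.
Choose V so that boundary terms are either known or forced to vanish.
u has homogeneous Neumann: u'(0) = u'(5/3) = 0. So [u' v]_0^5/3 = 0·v(5/3) − 0·v(0) = 0 for any v; take V = H^1(0, 5/3).
Weak formulation: find u (satisfying any essential BC) such that ∫_0^5/3 u'(x) v'(x) dx = ∫_0^5/3 f v dx for all v ∈ V (homogeneous Neumann, so boundary terms vanish).
Substituting f(x) = 5*cos(3*π*x/5), the right-hand side is ∫_0^5/3 (5*cos(3*π*x/5)) v dx.
Compatibility check (pure Neumann): taking v ≡ 1 ∈ V gives 0 = ∫_0^5/3 f dx + (0) − (0), i.e. ∫_0^5/3 f dx must equal u'(0) − u'(5/3) = 0. Indeed ∫_0^5/3 (5*cos(3*π*x/5)) dx = 0, so the data are compatible. The solution is then unique only up to an additive constant (fix it e.g. by requiring ∫_0^5/3 u dx = 0).


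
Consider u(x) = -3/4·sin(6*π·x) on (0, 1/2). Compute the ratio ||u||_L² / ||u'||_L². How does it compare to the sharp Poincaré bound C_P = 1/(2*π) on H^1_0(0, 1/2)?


||u||_L² / ||u'||_L² = 1/(6*π) < C_P = 1/(2*π).

u(x) = -3/4·sin(6*π·x), so u'(x) = -9*π*cos(6*π*x)/2.
Writing u(x) = A·sin(kπx/L) with A = -3/4 and k = 3, use ∫_0^L sin²(kπx/L) dx = L/2 and ∫_0^L cos²(kπx/L) dx = L/2.
u² = 9/16·sin²(6*π·x) and (u')² = 81*π^2/4·cos²(6*π·x), and each of sin², cos² integrates to L/2 = 1/4 over (0, 1/2).
∫_0^1/2 u² dx = 9/64, so ||u||_L² = 3/8.
∫_0^1/2 (u')² dx = 81*π^2/16, so ||u'||_L² = 9*π/4.
Ratio ||u||_L² / ||u'||_L² = 1/(6*π).
Sharp Poincaré constant on H^1_0(0, 1/2) is C_P = L/π = 1/(2*π), achieved by sin(2*π·x).
This is the k = 3 harmonic; the ratio L/(kπ) is strictly less than C_P = L/π, consistent with the sharp inequality ||u||_L² ≤ C_P ||u'||_L².


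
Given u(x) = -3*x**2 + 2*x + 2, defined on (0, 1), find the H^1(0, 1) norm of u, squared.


||u||_{H^1}^2 = 122/15

The H^1 norm (squared) on an interval (0, L) is
  ||u||_{H^1}^2 = ∫_0^L u(x)^2 dx + ∫_0^L u'(x)^2 dx.
Compute u'(x) = 2 - 6*x.
Then u(x)^2 = 9*x**4 - 12*x**3 - 8*x**2 + 8*x + 4 and u'(x)^2 = 36*x**2 - 24*x + 4.
Integrate each monomial from 0 to 1 using ∫_0^1 c·x^n dx = c·1^(n+1)/(n+1):
  ∫_0^1 u(x)^2 dx = ∫_0^1 (9*x^4 - 12*x^3 - 8*x^2 + 8*x + 4) dx. Term by term:
    ∫_0^1 9*x^4 dx = 9/5;  ∫_0^1 -12*x^3 dx = -3;  ∫_0^1 -8*x^2 dx = -8/3;
    ∫_0^1 8*x dx = 4;  ∫_0^1 4 dx = 4.
  Sum: 9/5 − 3 − 8/3 + 4 + 4 = 62/15.
  ∫_0^1 u'(x)^2 dx = ∫_0^1 (36*x^2 - 24*x + 4) dx. Term by term:
    ∫_0^1 36*x^2 dx = 12;  ∫_0^1 -24*x dx = -12;  ∫_0^1 4 dx = 4.
  Sum: 12 − 12 + 4 = 4.
Adding: ||u||_{H^1}^2 = 62/15 + 4 = 122/15.


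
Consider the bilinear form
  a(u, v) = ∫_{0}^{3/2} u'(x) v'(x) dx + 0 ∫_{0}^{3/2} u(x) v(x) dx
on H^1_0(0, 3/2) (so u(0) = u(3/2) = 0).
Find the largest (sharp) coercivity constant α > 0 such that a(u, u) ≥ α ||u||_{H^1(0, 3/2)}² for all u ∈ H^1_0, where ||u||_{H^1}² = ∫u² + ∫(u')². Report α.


α = 4*π^2/(9 + 4*π^2)

Coercivity of a(·,·) on H^1_0(0, 3/2) means a(u, u) ≥ α ||u||_{H^1}² for every u ∈ H^1_0.
The interval has length L = 3/2, and Poincaré/coercivity depend only on L. Here a(u, u) = ∫(u')² + (0)·∫u².
Here c = 0, so a(u,u) = ∫(u')² alone. The condition a(u,u) ≥ α||u||_{H^1}² reads (1−α)∫(u')² ≥ (α−c)∫u². Any admissible α is ≤ 1 (rapidly oscillating u have ∫u²/∫(u')² → 0), and α = 1 would force 0 ≥ (1−c)∫u², impossible since c < 1; so 1−α > 0. By the sharp Poincaré inequality on H^1_0 of an interval of length L, ∫(u')² ≥ (π/L)²∫u² with equality for the first sine mode sin(π(x−x₀)/L) (x₀ the left endpoint), so the inequality holds for all u iff (1−α)(π/L)² ≥ α − c, i.e. α ≤ ((π/L)² + c)/((π/L)² + 1) = (1 + c(L/π)²)/(1 + (L/π)²). (Direct route, valid since c ≤ 0: Poincaré gives c∫u² ≥ c(L/π)²∫(u')², so a(u,u) ≥ (1 + c(L/π)²)∫(u')², while ||u||_{H^1}² ≤ (1 + (L/π)²)∫(u')²; dividing yields the same α.) With (π/L)² = 4*π^2/9 and c = 0, the largest admissible constant is α = ((π/L)² + c)/((π/L)² + 1).
Simplifying, α = 4*π^2/(9 + 4*π^2).


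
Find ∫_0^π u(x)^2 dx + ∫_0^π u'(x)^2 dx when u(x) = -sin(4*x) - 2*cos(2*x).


||u||_{H^1(0,π)}^2 = 37*π/2

u'(x) = 4*sin(2*x) - 4*cos(4*x).
Expand u² and (u')² and integrate term by term on (0, π), using: for integers n ≥ 1, ∫_0^π sin²(nx) dx = ∫_0^π cos²(nx) dx = π/2; for n ≠ n', ∫_0^π sin(nx)sin(n'x) dx = ∫_0^π cos(nx)cos(n'x) dx = 0; and by product-to-sum, ∫_0^π sin(nx)cos(n'x) dx = ½∫_0^π [sin((n+n')x) + sin((n−n')x)] dx, which is 0 when n+n' is even and 2n/(n²−n'²) when n+n' is odd (it need not vanish on (0, π)).
  u² squared terms: (-1)²·∫sin(4x)² dx = 1·π/2 = π/2;  (-2)²·∫cos(2x)² dx = 4·π/2 = 2*π.
  u² cross terms: 2·(-1)·(-2)·∫sin(4x)·cos(2x) dx = 4·(0) = 0.
  So ∫_0^π u² dx = π/2 + 2*π + 0 = 5*π/2.
  (u')² squared terms: (-4)²·∫cos(4x)² dx = 16·π/2 = 8*π;  (4)²·∫sin(2x)² dx = 16·π/2 = 8*π.
  (u')² cross terms: 2·(-4)·(4)·∫cos(4x)·sin(2x) dx = -32·(0) = 0.
  So ∫_0^π (u')² dx = 8*π + 8*π + 0 = 16*π.
||u||_{H^1}^2 = (5*π/2) + (16*π) = 37*π/2.


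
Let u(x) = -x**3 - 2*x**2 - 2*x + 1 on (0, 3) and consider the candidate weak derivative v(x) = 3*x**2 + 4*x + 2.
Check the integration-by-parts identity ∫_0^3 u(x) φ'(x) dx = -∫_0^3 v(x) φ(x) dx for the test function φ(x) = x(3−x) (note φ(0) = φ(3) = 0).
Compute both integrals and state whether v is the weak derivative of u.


LHS = 1449/20, RHS = -1449/20. No, v is not the weak derivative of u.

u(x) = -x**3 - 2*x**2 - 2*x + 1, classical derivative u'(x) = -3*x**2 - 4*x - 2.
φ(x) = x(3−x), so φ'(x) = 3 - 2*x.
Note φ(0) = φ(3) = 0, so the boundary term u·φ vanishes.
LHS = ∫_0^3 u(x) φ'(x) dx = ∫_0^3 (2*x^4 + x^3 - 2*x^2 - 8*x + 3) dx. Term by term:
  ∫_0^3 2*x^4 dx = 486/5;  ∫_0^3 x^3 dx = 81/4;  ∫_0^3 -2*x^2 dx = -18;
  ∫_0^3 -8*x dx = -36;  ∫_0^3 3 dx = 9.
Sum: 486/5 + 81/4 − 18 − 36 + 9 = 1449/20.
So LHS = 1449/20.
∫_0^3 v(x) φ(x) dx = ∫_0^3 (-3*x^4 + 5*x^3 + 10*x^2 + 6*x) dx. Term by term:
  ∫_0^3 -3*x^4 dx = -729/5;  ∫_0^3 5*x^3 dx = 405/4;  ∫_0^3 10*x^2 dx = 90;
  ∫_0^3 6*x dx = 27.
Sum: -729/5 + 405/4 + 90 + 27 = 1449/20.
So RHS = -∫_0^3 v(x) φ(x) dx = -1449/20.
LHS − RHS = 1449/10 ≠ 0, so the identity fails.
(For a valid weak derivative the identity must hold for EVERY test function, in particular this one. The failure shows v is NOT the weak derivative of u.)
Correct weak derivative would be u'(x) = -3*x**2 - 4*x - 2.


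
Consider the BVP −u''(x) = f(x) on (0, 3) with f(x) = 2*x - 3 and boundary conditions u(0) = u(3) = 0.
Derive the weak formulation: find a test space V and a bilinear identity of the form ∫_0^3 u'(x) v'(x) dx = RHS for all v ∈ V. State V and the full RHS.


V = H^1_0(0, 3) (so v(0) = v(3) = 0); weak form: ∫_0^3 u'v' dx = ∫_0^3 (2*x - 3) v dx for all v ∈ V.

Multiply both sides by a test function v and integrate from 0 to 3:
  ∫_0^3 −u''(x) v(x) dx = ∫_0^3 f(x) v(x) dx.
Integrate the LHS by parts once:
  ∫_0^3 −u'' v dx = −[u'(x) v(x)]_0^3 + ∫_0^3 u'(x) v'(x) dx.
Thus ∫_0^3 u'(x) v'(x) dx = ∫_0^3 f(x) v(x) dx + [u'(x) v(x)]_0^3.
Choose V so that boundary terms are either known or forced to vanish.
u is Dirichlet: u(0) = u(3) = 0. Let V = H^1_0(0, 3); then v(0) = v(3) = 0, and [u' v]_0^3 = 0.
Weak formulation: find u (satisfying any essential BC) such that ∫_0^3 u'(x) v'(x) dx = ∫_0^3 f v dx for all v ∈ V.
Substituting f(x) = 2*x - 3, the right-hand side is ∫_0^3 (2*x - 3) v dx.


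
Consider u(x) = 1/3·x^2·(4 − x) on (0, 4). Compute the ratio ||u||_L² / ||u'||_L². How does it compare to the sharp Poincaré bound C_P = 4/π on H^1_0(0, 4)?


||u||_L² / ||u'||_L² = 2*sqrt(14)/7 < C_P = 4/π.

u(x) = 1/3·x^2·(4 − x), so u'(x) = x*(8 - 3*x)/3.
u(x) = 1/3·x^2·(4 − x) vanishes at x = 0 and x = 4, so u ∈ H^1_0(0, 4). Differentiate via the product rule and integrate the resulting polynomials term by term.
  ∫_0^4 u² dx = ∫_0^4 (x^6/9 - 8*x^5/9 + 16*x^4/9) dx. Term by term:
    ∫_0^4 x^6/9 dx = 16384/63;  ∫_0^4 -8*x^5/9 dx = -16384/27;  ∫_0^4 16*x^4/9 dx = 16384/45.
  Sum: 16384/63 − 16384/27 + 16384/45 = 16384/945.
  ∫_0^4 (u')² dx = ∫_0^4 (x^4 - 16*x^3/3 + 64*x^2/9) dx. Term by term:
    ∫_0^4 x^4 dx = 1024/5;  ∫_0^4 -16*x^3/3 dx = -1024/3;  ∫_0^4 64*x^2/9 dx = 4096/27.
  Sum: 1024/5 − 1024/3 + 4096/27 = 2048/135.
∫_0^4 u² dx = 16384/945, so ||u||_L² = 128*sqrt(105)/315.
∫_0^4 (u')² dx = 2048/135, so ||u'||_L² = 32*sqrt(30)/45.
Ratio ||u||_L² / ||u'||_L² = 2*sqrt(14)/7.
Sharp Poincaré constant on H^1_0(0, 4) is C_P = L/π = 4/π, achieved by sin(π/4·x).
A polynomial bump cannot attain the sharp Poincaré constant (only the first sine eigenfunction does), so the ratio is strictly less than C_P, consistent with ||u||_L² ≤ C_P ||u'||_L².


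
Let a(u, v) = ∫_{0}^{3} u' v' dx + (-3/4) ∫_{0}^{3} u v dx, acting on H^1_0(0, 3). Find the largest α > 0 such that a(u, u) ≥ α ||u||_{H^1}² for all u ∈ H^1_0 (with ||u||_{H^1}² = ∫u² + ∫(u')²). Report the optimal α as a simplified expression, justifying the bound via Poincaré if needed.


α = (-27/4 + π^2)/(9 + π^2)

Coercivity of a(·,·) on H^1_0(0, 3) means a(u, u) ≥ α ||u||_{H^1}² for every u ∈ H^1_0.
The interval has length L = 3, and Poincaré/coercivity depend only on L. Here a(u, u) = ∫(u')² + (-3/4)·∫u².
Here c = -3/4 < 0 with |c| < (π/L)² = π^2/9, so coercivity still holds. The condition a(u,u) ≥ α||u||_{H^1}² reads (1−α)∫(u')² ≥ (α−c)∫u². Any admissible α is ≤ 1 (rapidly oscillating u have ∫u²/∫(u')² → 0), and α = 1 would force 0 ≥ (1−c)∫u², impossible since c < 1; so 1−α > 0. By the sharp Poincaré inequality on H^1_0 of an interval of length L, ∫(u')² ≥ (π/L)²∫u² with equality for the first sine mode sin(π(x−x₀)/L) (x₀ the left endpoint), so the inequality holds for all u iff (1−α)(π/L)² ≥ α − c, i.e. α ≤ ((π/L)² + c)/((π/L)² + 1) = (1 + c(L/π)²)/(1 + (L/π)²). (Direct route, valid since c ≤ 0: Poincaré gives c∫u² ≥ c(L/π)²∫(u')², so a(u,u) ≥ (1 + c(L/π)²)∫(u')², while ||u||_{H^1}² ≤ (1 + (L/π)²)∫(u')²; dividing yields the same α.) With (π/L)² = π^2/9 and c = -3/4, the largest admissible constant is α = ((π/L)² + c)/((π/L)² + 1).
Simplifying, α = (-27/4 + π^2)/(9 + π^2).


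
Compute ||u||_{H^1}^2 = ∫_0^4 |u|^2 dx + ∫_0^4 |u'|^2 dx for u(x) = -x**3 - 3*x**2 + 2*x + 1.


||u||_{H^1}^2 = 1159316/105

The H^1 norm (squared) on an interval (0, L) is
  ||u||_{H^1}^2 = ∫_0^L u(x)^2 dx + ∫_0^L u'(x)^2 dx.
Compute u'(x) = -3*x**2 - 6*x + 2.
Then u(x)^2 = x**6 + 6*x**5 + 5*x**4 - 14*x**3 - 2*x**2 + 4*x + 1 and u'(x)^2 = 9*x**4 + 36*x**3 + 24*x**2 - 24*x + 4.
Integrate each monomial from 0 to 4 using ∫_0^4 c·x^n dx = c·4^(n+1)/(n+1):
  ∫_0^4 u(x)^2 dx = ∫_0^4 (x^6 + 6*x^5 + 5*x^4 - 14*x^3 - 2*x^2 + 4*x + 1) dx. Term by term:
    ∫_0^4 x^6 dx = 16384/7;  ∫_0^4 6*x^5 dx = 4096;  ∫_0^4 5*x^4 dx = 1024;
    ∫_0^4 -14*x^3 dx = -896;  ∫_0^4 -2*x^2 dx = -128/3;  ∫_0^4 4*x dx = 32;
    ∫_0^4 1 dx = 4.
  Sum: 16384/7 + 4096 + 1024 − 896 − 128/3 + 32 + 4 = 137716/21.
  ∫_0^4 u'(x)^2 dx = ∫_0^4 (9*x^4 + 36*x^3 + 24*x^2 - 24*x + 4) dx. Term by term:
    ∫_0^4 9*x^4 dx = 9216/5;  ∫_0^4 36*x^3 dx = 2304;  ∫_0^4 24*x^2 dx = 512;
    ∫_0^4 -24*x dx = -192;  ∫_0^4 4 dx = 16.
  Sum: 9216/5 + 2304 + 512 − 192 + 16 = 22416/5.
Adding: ||u||_{H^1}^2 = 137716/21 + 22416/5 = 1159316/105.


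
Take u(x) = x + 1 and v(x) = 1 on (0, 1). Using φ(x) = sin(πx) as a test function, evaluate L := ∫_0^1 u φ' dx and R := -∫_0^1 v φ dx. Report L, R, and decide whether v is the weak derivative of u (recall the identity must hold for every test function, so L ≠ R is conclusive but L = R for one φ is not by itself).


LHS = -2/π, RHS = -2/π. Yes, v = u' weakly.

u(x) = x + 1, classical derivative u'(x) = 1.
φ(x) = sin(πx), so φ'(x) = π*cos(π*x).
Note φ(0) = φ(1) = 0, so the boundary term u·φ vanishes.
LHS = ∫_0^1 u(x) φ'(x) dx = ∫_0^1 (π*x*cos(π*x) + π*cos(π*x)) dx. Term by term:
  ∫_0^1 π*cos(π*x) dx = 0;  ∫_0^1 π*x*cos(π*x) dx = -2/π.
Sum: 0 − 2/π = -2/π.
So LHS = -2/π.
∫_0^1 v(x) φ(x) dx = ∫_0^1 (sin(π*x)) dx. Term by term:
  ∫_0^1 sin(π*x) dx = 2/π.
So RHS = -∫_0^1 v(x) φ(x) dx = -2/π.
LHS = RHS, so the identity holds for this test φ.
Moreover u is smooth here and v(x) = u'(x) = 1 pointwise, so the identity holds for every test function. Hence v is the weak derivative of u.


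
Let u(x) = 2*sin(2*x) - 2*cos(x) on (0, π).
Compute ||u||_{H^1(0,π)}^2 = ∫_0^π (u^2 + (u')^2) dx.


||u||_{H^1(0,π)}^2 = -64/3 + 14*π

u'(x) = 2*sin(x) + 4*cos(2*x).
Expand u² and (u')² and integrate term by term on (0, π), using: for integers n ≥ 1, ∫_0^π sin²(nx) dx = ∫_0^π cos²(nx) dx = π/2; for n ≠ n', ∫_0^π sin(nx)sin(n'x) dx = ∫_0^π cos(nx)cos(n'x) dx = 0; and by product-to-sum, ∫_0^π sin(nx)cos(n'x) dx = ½∫_0^π [sin((n+n')x) + sin((n−n')x)] dx, which is 0 when n+n' is even and 2n/(n²−n'²) when n+n' is odd (it need not vanish on (0, π)).
  u² squared terms: (-2)²·∫cos(x)² dx = 4·π/2 = 2*π;  (2)²·∫sin(2x)² dx = 4·π/2 = 2*π.
  u² cross terms: 2·(-2)·(2)·∫cos(x)·sin(2x) dx = -8·(4/3) = -32/3.
  So ∫_0^π u² dx = 2*π + 2*π − 32/3 = -32/3 + 4*π.
  (u')² squared terms: (2)²·∫sin(x)² dx = 4·π/2 = 2*π;  (4)²·∫cos(2x)² dx = 16·π/2 = 8*π.
  (u')² cross terms: 2·(2)·(4)·∫sin(x)·cos(2x) dx = 16·(-2/3) = -32/3.
  So ∫_0^π (u')² dx = 2*π + 8*π − 32/3 = -32/3 + 10*π.
||u||_{H^1}^2 = (-32/3 + 4*π) + (-32/3 + 10*π) = -64/3 + 14*π.


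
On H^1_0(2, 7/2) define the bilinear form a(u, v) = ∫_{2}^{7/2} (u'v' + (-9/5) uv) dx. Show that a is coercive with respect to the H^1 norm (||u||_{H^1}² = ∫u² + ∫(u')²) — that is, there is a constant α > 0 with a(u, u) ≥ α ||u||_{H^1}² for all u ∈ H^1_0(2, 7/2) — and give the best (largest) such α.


α = (-81 + 20*π^2)/(5*(9 + 4*π^2))

Coercivity of a(·,·) on H^1_0(2, 7/2) means a(u, u) ≥ α ||u||_{H^1}² for every u ∈ H^1_0.
The interval has length L = 3/2, and Poincaré/coercivity depend only on L. Here a(u, u) = ∫(u')² + (-9/5)·∫u².
Here c = -9/5 < 0 with |c| < (π/L)² = 4*π^2/9, so coercivity still holds. The condition a(u,u) ≥ α||u||_{H^1}² reads (1−α)∫(u')² ≥ (α−c)∫u². Any admissible α is ≤ 1 (rapidly oscillating u have ∫u²/∫(u')² → 0), and α = 1 would force 0 ≥ (1−c)∫u², impossible since c < 1; so 1−α > 0. By the sharp Poincaré inequality on H^1_0 of an interval of length L, ∫(u')² ≥ (π/L)²∫u² with equality for the first sine mode sin(π(x−x₀)/L) (x₀ the left endpoint), so the inequality holds for all u iff (1−α)(π/L)² ≥ α − c, i.e. α ≤ ((π/L)² + c)/((π/L)² + 1) = (1 + c(L/π)²)/(1 + (L/π)²). (Direct route, valid since c ≤ 0: Poincaré gives c∫u² ≥ c(L/π)²∫(u')², so a(u,u) ≥ (1 + c(L/π)²)∫(u')², while ||u||_{H^1}² ≤ (1 + (L/π)²)∫(u')²; dividing yields the same α.) With (π/L)² = 4*π^2/9 and c = -9/5, the largest admissible constant is α = ((π/L)² + c)/((π/L)² + 1).
Simplifying, α = (-81 + 20*π^2)/(5*(9 + 4*π^2)).


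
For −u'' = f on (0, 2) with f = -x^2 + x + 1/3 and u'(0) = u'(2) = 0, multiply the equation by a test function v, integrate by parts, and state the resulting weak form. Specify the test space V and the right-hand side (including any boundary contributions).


V = H^1(0, 2) (no boundary constraint on v; u is determined up to an additive constant); weak form: ∫_0^2 u'v' dx = ∫_0^2 (-x^2 + x + 1/3) v dx for all v ∈ V.

Multiply both sides by a test function v and integrate from 0 to 2:
  ∫_0^2 −u''(x) v(x) dx = ∫_0^2 f(x) v(x) dx.
Integrate the LHS by parts once:
  ∫_0^2 −u'' v dx = −[u'(x) v(x)]_0^2 + ∫_0^2 u'(x) v'(x) dx.
Thus ∫_0^2 u'(x) v'(x) dx = ∫_0^2 f(x) v(x) dx + [u'(x) v(x)]_0^2.
Choose V so that boundary terms are either known or forced to vanish.
u has homogeneous Neumann: u'(0) = u'(2) = 0. So [u' v]_0^2 = 0·v(2) − 0·v(0) = 0 for any v; take V = H^1(0, 2).
Weak formulation: find u (satisfying any essential BC) such that ∫_0^2 u'(x) v'(x) dx = ∫_0^2 f v dx for all v ∈ V (homogeneous Neumann, so boundary terms vanish).
Substituting f(x) = -x^2 + x + 1/3, the right-hand side is ∫_0^2 (-x^2 + x + 1/3) v dx.
Compatibility check (pure Neumann): taking v ≡ 1 ∈ V gives 0 = ∫_0^2 f dx + (0) − (0), i.e. ∫_0^2 f dx must equal u'(0) − u'(2) = 0. Indeed ∫_0^2 (-x^2 + x + 1/3) dx = 0, so the data are compatible. The solution is then unique only up to an additive constant (fix it e.g. by requiring ∫_0^2 u dx = 0).


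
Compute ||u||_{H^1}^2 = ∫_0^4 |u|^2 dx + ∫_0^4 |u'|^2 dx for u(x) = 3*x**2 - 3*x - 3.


||u||_{H^1}^2 = 5976/5

The H^1 norm (squared) on an interval (0, L) is
  ||u||_{H^1}^2 = ∫_0^L u(x)^2 dx + ∫_0^L u'(x)^2 dx.
Compute u'(x) = 6*x - 3.
Then u(x)^2 = 9*x**4 - 18*x**3 - 9*x**2 + 18*x + 9 and u'(x)^2 = 36*x**2 - 36*x + 9.
Integrate each monomial from 0 to 4 using ∫_0^4 c·x^n dx = c·4^(n+1)/(n+1):
  ∫_0^4 u(x)^2 dx = ∫_0^4 (9*x^4 - 18*x^3 - 9*x^2 + 18*x + 9) dx. Term by term:
    ∫_0^4 9*x^4 dx = 9216/5;  ∫_0^4 -18*x^3 dx = -1152;  ∫_0^4 -9*x^2 dx = -192;
    ∫_0^4 18*x dx = 144;  ∫_0^4 9 dx = 36.
  Sum: 9216/5 − 1152 − 192 + 144 + 36 = 3396/5.
  ∫_0^4 u'(x)^2 dx = ∫_0^4 (36*x^2 - 36*x + 9) dx. Term by term:
    ∫_0^4 36*x^2 dx = 768;  ∫_0^4 -36*x dx = -288;  ∫_0^4 9 dx = 36.
  Sum: 768 − 288 + 36 = 516.
Adding: ||u||_{H^1}^2 = 3396/5 + 516 = 5976/5.
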